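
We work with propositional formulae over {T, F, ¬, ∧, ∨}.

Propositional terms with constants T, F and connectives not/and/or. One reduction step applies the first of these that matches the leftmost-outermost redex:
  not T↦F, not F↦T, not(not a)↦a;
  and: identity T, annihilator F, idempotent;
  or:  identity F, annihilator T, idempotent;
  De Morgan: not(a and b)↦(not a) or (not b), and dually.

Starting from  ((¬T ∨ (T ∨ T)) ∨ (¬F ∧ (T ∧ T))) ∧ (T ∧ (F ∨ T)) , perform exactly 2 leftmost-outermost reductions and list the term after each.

Answer: after 2 steps: ((T ∨ T) ∨ (¬F ∧ (T ∧ T))) ∧ (T ∧ (F ∨ T))

Working:
  start: ((¬T ∨ (T ∨ T)) ∨ (¬F ∧ (T ∧ T))) ∧ (T ∧ (F ∨ T))
  step 1: ((F ∨ (T ∨ T)) ∨ (¬F ∧ (T ∧ T))) ∧ (T ∧ (F ∨ T))
  step 2: ((T ∨ T) ∨ (¬F ∧ (T ∧ T))) ∧ (T ∧ (F ∨ T))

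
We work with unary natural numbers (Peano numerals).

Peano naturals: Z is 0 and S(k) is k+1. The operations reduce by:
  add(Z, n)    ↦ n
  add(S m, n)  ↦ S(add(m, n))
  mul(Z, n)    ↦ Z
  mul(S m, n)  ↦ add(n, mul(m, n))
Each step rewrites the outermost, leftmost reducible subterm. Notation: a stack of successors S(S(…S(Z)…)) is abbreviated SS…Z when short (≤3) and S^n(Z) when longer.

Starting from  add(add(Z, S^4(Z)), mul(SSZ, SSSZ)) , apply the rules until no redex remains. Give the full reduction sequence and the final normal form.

Answer: normal form = S^10(Z)  (in 17 steps)

Derivation:
  start: add(add(Z, S^4(Z)), mul(SSZ, SSSZ))
  [1] add(S^4(Z), mul(SSZ, SSSZ))
  [2] S(add(SSSZ, mul(SSZ, SSSZ)))
  [3] S(S(add(SSZ, mul(SSZ, SSSZ))))
  [4] S(S(S(add(SZ, mul(SSZ, SSSZ)))))
  [5] S(S(S(S(add(Z, mul(SSZ, SSSZ))))))
  [6] S(S(S(S(mul(SSZ, SSSZ)))))
  [7] S(S(S(S(add(SSSZ, mul(SZ, SSSZ))))))
  [8] S(S(S(S(S(add(SSZ, mul(SZ, SSSZ)))))))
  [9] S(S(S(S(S(S(add(SZ, mul(SZ, SSSZ))))))))
  [10] S(S(S(S(S(S(S(add(Z, mul(SZ, SSSZ)))))))))
  [11] S(S(S(S(S(S(S(mul(SZ, SSSZ))))))))
  [12] S(S(S(S(S(S(S(add(SSSZ, mul(Z, SSSZ)))))))))
  [13] S(S(S(S(S(S(S(S(add(SSZ, mul(Z, SSSZ))))))))))
  [14] S(S(S(S(S(S(S(S(S(add(SZ, mul(Z, SSSZ)))))))))))
  [15] S(S(S(S(S(S(S(S(S(S(add(Z, mul(Z, SSSZ))))))))))))
  [16] S(S(S(S(S(S(S(S(S(S(mul(Z, SSSZ)))))))))))
  [17] S^10(Z)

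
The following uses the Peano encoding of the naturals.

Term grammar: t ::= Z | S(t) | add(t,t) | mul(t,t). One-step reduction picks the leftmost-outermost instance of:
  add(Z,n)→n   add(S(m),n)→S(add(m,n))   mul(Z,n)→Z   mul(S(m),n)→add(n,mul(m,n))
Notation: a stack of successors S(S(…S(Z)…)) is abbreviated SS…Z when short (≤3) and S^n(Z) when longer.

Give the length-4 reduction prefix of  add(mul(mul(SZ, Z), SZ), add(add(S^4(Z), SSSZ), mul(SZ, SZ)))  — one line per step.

  start: add(mul(mul(SZ, Z), SZ), add(add(S^4(Z), SSSZ), mul(SZ, SZ)))
  [1] add(mul(add(Z, mul(Z, Z)), SZ), add(add(S^4(Z), SSSZ), mul(SZ, SZ)))
  [2] add(mul(mul(Z, Z), SZ), add(add(S^4(Z), SSSZ), mul(SZ, SZ)))
  [3] add(mul(Z, SZ), add(add(S^4(Z), SSSZ), mul(SZ, SZ)))
  [4] add(Z, add(add(S^4(Z), SSSZ), mul(SZ, SZ)))

Answer: after 4 steps: add(Z, add(add(S^4(Z), SSSZ), mul(SZ, SZ)))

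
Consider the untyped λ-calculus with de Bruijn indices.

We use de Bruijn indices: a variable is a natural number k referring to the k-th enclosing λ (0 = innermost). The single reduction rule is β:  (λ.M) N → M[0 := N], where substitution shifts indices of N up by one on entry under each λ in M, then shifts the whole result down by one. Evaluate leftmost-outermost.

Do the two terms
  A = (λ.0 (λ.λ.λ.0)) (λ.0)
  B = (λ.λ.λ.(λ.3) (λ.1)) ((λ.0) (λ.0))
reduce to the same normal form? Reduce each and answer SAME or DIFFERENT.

Answer: SAME — A ⇓ λ.λ.λ.0, B ⇓ λ.λ.λ.0

Derivation:
Term A:
  start: (λ.0 (λ.λ.λ.0)) (λ.0)
  →1  (λ.0) (λ.λ.λ.0)
  →2  λ.λ.λ.0

Term B:
  start: (λ.λ.λ.(λ.3) (λ.1)) ((λ.0) (λ.0))
  →1  λ.λ.(λ.(λ.0) (λ.0)) (λ.1)
  →2  λ.λ.(λ.0) (λ.0)
  →3  λ.λ.λ.0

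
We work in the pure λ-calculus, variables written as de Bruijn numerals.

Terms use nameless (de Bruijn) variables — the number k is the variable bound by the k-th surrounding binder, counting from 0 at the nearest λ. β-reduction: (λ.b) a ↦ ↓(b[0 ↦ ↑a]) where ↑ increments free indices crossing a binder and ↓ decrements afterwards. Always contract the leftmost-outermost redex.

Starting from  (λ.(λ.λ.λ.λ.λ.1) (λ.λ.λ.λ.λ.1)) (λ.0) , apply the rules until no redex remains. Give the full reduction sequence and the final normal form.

Answer: normal form = λ.λ.λ.λ.1  (in 2 steps)

Working:
  start: (λ.(λ.λ.λ.λ.λ.1) (λ.λ.λ.λ.λ.1)) (λ.0)
  [1] (λ.λ.λ.λ.λ.1) (λ.λ.λ.λ.λ.1)
  [2] λ.λ.λ.λ.1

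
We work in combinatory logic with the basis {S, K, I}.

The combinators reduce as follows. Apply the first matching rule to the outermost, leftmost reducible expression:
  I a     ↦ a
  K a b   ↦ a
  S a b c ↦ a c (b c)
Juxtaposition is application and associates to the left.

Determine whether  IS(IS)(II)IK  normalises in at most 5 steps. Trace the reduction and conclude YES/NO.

Answer: NO — after 5 steps the term is K(IIIK), not yet normal

Derivation:
  start: IS(IS)(II)IK
  step 1: S(IS)(II)IK
  step 2: ISI(III)K
  step 3: SI(III)K
  step 4: IK(IIIK)
  step 5: K(IIIK)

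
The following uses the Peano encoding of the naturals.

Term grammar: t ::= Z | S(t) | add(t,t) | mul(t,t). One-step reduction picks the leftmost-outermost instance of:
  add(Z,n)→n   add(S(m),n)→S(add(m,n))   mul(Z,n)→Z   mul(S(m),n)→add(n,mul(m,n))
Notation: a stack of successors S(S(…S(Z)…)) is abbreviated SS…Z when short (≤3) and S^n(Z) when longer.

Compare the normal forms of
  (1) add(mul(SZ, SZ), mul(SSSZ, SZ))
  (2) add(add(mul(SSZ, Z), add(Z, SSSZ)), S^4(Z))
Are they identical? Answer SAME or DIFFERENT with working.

Term A:
  start: add(mul(SZ, SZ), mul(SSSZ, SZ))
  →1  add(add(SZ, mul(Z, SZ)), mul(SSSZ, SZ))
  →2  add(S(add(Z, mul(Z, SZ))), mul(SSSZ, SZ))
  →3  S(add(add(Z, mul(Z, SZ)), mul(SSSZ, SZ)))
  →4  S(add(mul(Z, SZ), mul(SSSZ, SZ)))
  →5  S(add(Z, mul(SSSZ, SZ)))
  →6  S(mul(SSSZ, SZ))
  →7  S(add(SZ, mul(SSZ, SZ)))
  →8  S(S(add(Z, mul(SSZ, SZ))))
  →9  S(S(mul(SSZ, SZ)))
  →10  S(S(add(SZ, mul(SZ, SZ))))
  →11  S(S(S(add(Z, mul(SZ, SZ)))))
  →12  S(S(S(mul(SZ, SZ))))
  →13  S(S(S(add(SZ, mul(Z, SZ)))))
  →14  S(S(S(S(add(Z, mul(Z, SZ))))))
  →15  S(S(S(S(mul(Z, SZ)))))
  →16  S^4(Z)

Term B:
  start: add(add(mul(SSZ, Z), add(Z, SSSZ)), S^4(Z))
  →1  add(add(add(Z, mul(SZ, Z)), add(Z, SSSZ)), S^4(Z))
  →2  add(add(mul(SZ, Z), add(Z, SSSZ)), S^4(Z))
  →3  add(add(add(Z, mul(Z, Z)), add(Z, SSSZ)), S^4(Z))
  →4  add(add(mul(Z, Z), add(Z, SSSZ)), S^4(Z))
  →5  add(add(Z, add(Z, SSSZ)), S^4(Z))
  →6  add(add(Z, SSSZ), S^4(Z))
  →7  add(SSSZ, S^4(Z))
  →8  S(add(SSZ, S^4(Z)))
  →9  S(S(add(SZ, S^4(Z))))
  →10  S(S(S(add(Z, S^4(Z)))))
  →11  S^7(Z)

Answer: DIFFERENT — A ⇓ S^4(Z), B ⇓ S^7(Z)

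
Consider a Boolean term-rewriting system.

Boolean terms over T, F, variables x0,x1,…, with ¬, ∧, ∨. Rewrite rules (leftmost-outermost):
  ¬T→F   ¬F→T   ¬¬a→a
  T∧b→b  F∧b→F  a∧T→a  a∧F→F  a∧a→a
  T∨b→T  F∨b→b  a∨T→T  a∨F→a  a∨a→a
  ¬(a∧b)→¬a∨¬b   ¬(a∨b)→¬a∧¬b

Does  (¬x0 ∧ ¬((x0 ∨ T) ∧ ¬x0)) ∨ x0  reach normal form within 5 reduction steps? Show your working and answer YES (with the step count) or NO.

Answer: NO — after 5 steps the term is (¬x0 ∧ ¬¬x0) ∨ x0, not yet normal

Working:
  start: (¬x0 ∧ ¬((x0 ∨ T) ∧ ¬x0)) ∨ x0
  step 1: (¬x0 ∧ (¬(x0 ∨ T) ∨ ¬¬x0)) ∨ x0
  step 2: (¬x0 ∧ ((¬x0 ∧ ¬T) ∨ ¬¬x0)) ∨ x0
  step 3: (¬x0 ∧ ((¬x0 ∧ F) ∨ ¬¬x0)) ∨ x0
  step 4: (¬x0 ∧ (F ∨ ¬¬x0)) ∨ x0
  step 5: (¬x0 ∧ ¬¬x0) ∨ x0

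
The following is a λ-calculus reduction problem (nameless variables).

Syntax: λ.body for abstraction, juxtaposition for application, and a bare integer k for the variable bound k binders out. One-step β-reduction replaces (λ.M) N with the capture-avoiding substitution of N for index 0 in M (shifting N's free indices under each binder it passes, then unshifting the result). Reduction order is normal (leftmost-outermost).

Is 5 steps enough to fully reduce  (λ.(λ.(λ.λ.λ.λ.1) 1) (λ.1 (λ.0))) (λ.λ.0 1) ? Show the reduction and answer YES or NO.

  start: (λ.(λ.(λ.λ.λ.λ.1) 1) (λ.1 (λ.0))) (λ.λ.0 1)
  →1  (λ.(λ.λ.λ.λ.1) (λ.λ.0 1)) (λ.(λ.λ.0 1) (λ.0))
  →2  (λ.λ.λ.λ.1) (λ.λ.0 1)
  →3  λ.λ.λ.1

Answer: YES — reaches normal form λ.λ.λ.1 in 3 ≤ 5 steps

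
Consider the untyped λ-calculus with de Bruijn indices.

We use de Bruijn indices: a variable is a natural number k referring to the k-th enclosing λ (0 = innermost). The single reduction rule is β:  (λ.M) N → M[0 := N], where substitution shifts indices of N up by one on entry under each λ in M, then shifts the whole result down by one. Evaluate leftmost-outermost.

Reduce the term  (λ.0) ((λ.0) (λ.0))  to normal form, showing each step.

Answer: normal form = λ.0  (in 2 steps)

Derivation:
  start: (λ.0) ((λ.0) (λ.0))
  step 1: (λ.0) (λ.0)
  step 2: λ.0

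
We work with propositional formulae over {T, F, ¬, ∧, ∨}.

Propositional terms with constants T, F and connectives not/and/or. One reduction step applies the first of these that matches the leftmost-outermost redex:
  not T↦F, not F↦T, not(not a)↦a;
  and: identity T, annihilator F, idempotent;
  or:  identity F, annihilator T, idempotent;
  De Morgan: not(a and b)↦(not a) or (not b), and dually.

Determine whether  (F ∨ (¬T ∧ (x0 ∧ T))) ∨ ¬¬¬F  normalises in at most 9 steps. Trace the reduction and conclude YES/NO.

  start: (F ∨ (¬T ∧ (x0 ∧ T))) ∨ ¬¬¬F
  →1  (¬T ∧ (x0 ∧ T)) ∨ ¬¬¬F
  →2  (F ∧ (x0 ∧ T)) ∨ ¬¬¬F
  →3  F ∨ ¬¬¬F
  →4  ¬¬¬F
  →5  ¬F
  →6  T

Answer: YES — reaches normal form T in 6 ≤ 9 steps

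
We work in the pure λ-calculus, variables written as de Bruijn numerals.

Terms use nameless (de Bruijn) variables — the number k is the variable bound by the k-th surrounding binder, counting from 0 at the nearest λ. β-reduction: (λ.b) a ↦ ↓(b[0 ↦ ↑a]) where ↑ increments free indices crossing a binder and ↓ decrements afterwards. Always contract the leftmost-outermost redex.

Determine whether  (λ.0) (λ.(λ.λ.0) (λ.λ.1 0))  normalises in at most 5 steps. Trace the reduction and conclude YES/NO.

Answer: YES — reaches normal form λ.λ.0 in 2 ≤ 5 steps

Derivation:
  start: (λ.0) (λ.(λ.λ.0) (λ.λ.1 0))
  [1] λ.(λ.λ.0) (λ.λ.1 0)
  [2] λ.λ.0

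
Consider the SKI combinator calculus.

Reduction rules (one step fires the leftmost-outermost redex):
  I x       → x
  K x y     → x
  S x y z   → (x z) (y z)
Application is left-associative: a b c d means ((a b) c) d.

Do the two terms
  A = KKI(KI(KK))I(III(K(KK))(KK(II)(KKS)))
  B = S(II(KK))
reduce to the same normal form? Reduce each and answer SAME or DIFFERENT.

Answer: DIFFERENT — A ⇓ KK, B ⇓ S(KK)

Derivation:
Term A:
  start: KKI(KI(KK))I(III(K(KK))(KK(II)(KKS)))
  step 1: K(KI(KK))I(III(K(KK))(KK(II)(KKS)))
  step 2: KI(KK)(III(K(KK))(KK(II)(KKS)))
  step 3: I(III(K(KK))(KK(II)(KKS)))
  step 4: III(K(KK))(KK(II)(KKS))
  step 5: II(K(KK))(KK(II)(KKS))
  step 6: I(K(KK))(KK(II)(KKS))
  step 7: K(KK)(KK(II)(KKS))
  step 8: KK

Term B:
  start: S(II(KK))
  step 1: S(I(KK))
  step 2: S(KK)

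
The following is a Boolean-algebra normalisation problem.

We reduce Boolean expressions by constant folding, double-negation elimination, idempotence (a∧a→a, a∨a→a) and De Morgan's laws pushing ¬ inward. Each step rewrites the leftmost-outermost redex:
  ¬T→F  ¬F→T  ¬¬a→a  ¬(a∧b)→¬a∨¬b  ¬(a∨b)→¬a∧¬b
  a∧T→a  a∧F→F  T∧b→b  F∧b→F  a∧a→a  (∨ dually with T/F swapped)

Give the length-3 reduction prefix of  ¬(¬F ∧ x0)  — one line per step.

Answer: after 3 steps: ¬x0

Derivation:
  start: ¬(¬F ∧ x0)
  step 1: ¬¬F ∨ ¬x0
  step 2: F ∨ ¬x0
  step 3: ¬x0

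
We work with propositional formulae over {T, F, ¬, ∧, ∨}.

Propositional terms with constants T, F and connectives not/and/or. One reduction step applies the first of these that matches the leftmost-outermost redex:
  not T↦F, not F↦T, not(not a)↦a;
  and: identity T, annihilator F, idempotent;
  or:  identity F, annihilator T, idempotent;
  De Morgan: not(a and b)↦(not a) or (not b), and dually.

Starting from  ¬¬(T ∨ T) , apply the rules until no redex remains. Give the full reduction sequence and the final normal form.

Answer: normal form = T  (in 2 steps)

Reduction:
  start: ¬¬(T ∨ T)
  [1] T ∨ T
  [2] T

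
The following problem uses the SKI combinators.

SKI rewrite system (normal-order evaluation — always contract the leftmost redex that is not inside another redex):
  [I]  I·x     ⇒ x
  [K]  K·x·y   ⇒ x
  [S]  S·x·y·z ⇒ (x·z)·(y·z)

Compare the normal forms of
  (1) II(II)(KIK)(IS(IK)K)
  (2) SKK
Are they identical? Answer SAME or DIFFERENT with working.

Term A:
  start: II(II)(KIK)(IS(IK)K)
  step 1: I(II)(KIK)(IS(IK)K)
  step 2: II(KIK)(IS(IK)K)
  step 3: I(KIK)(IS(IK)K)
  step 4: KIK(IS(IK)K)
  step 5: I(IS(IK)K)
  step 6: IS(IK)K
  step 7: S(IK)K
  step 8: SKK

Term B:
  start: SKK

Answer: SAME — A ⇓ SKK, B ⇓ SKK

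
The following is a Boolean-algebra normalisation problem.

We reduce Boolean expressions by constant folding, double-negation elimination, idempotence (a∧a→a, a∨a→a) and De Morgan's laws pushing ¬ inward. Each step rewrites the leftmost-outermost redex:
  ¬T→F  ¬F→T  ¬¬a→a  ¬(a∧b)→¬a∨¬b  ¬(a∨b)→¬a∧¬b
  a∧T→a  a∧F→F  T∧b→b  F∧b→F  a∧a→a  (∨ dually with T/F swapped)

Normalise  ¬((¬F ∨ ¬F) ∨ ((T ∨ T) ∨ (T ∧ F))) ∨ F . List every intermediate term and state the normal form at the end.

Answer: normal form = F  (in 6 steps)

Reduction:
  start: ¬((¬F ∨ ¬F) ∨ ((T ∨ T) ∨ (T ∧ F))) ∨ F
  step 1: ¬((¬F ∨ ¬F) ∨ ((T ∨ T) ∨ (T ∧ F)))
  step 2: ¬(¬F ∨ ¬F) ∧ ¬((T ∨ T) ∨ (T ∧ F))
  step 3: (¬¬F ∧ ¬¬F) ∧ ¬((T ∨ T) ∨ (T ∧ F))
  step 4: ¬¬F ∧ ¬((T ∨ T) ∨ (T ∧ F))
  step 5: F ∧ ¬((T ∨ T) ∨ (T ∧ F))
  step 6: F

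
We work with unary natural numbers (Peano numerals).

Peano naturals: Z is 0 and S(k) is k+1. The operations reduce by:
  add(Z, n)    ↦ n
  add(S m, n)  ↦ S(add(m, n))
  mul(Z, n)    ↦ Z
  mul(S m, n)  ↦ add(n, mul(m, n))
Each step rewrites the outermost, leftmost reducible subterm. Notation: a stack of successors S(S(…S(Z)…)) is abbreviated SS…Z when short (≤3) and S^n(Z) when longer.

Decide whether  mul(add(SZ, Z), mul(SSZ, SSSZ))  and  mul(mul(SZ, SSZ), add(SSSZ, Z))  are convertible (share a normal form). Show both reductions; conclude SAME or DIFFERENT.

Term A:
  start: mul(add(SZ, Z), mul(SSZ, SSSZ))
  [1] mul(S(add(Z, Z)), mul(SSZ, SSSZ))
  [2] add(mul(SSZ, SSSZ), mul(add(Z, Z), mul(SSZ, SSSZ)))
  [3] add(add(SSSZ, mul(SZ, SSSZ)), mul(add(Z, Z), mul(SSZ, SSSZ)))
  [4] add(S(add(SSZ, mul(SZ, SSSZ))), mul(add(Z, Z), mul(SSZ, SSSZ)))
  [5] S(add(add(SSZ, mul(SZ, SSSZ)), mul(add(Z, Z), mul(SSZ, SSSZ))))
  [6] S(add(S(add(SZ, mul(SZ, SSSZ))), mul(add(Z, Z), mul(SSZ, SSSZ))))
  [7] S(S(add(add(SZ, mul(SZ, SSSZ)), mul(add(Z, Z), mul(SSZ, SSSZ)))))
  [8] S(S(add(S(add(Z, mul(SZ, SSSZ))), mul(add(Z, Z), mul(SSZ, SSSZ)))))
  [9] S(S(S(add(add(Z, mul(SZ, SSSZ)), mul(add(Z, Z), mul(SSZ, SSSZ))))))
  [10] S(S(S(add(mul(SZ, SSSZ), mul(add(Z, Z), mul(SSZ, SSSZ))))))
  [11] S(S(S(add(add(SSSZ, mul(Z, SSSZ)), mul(add(Z, Z), mul(SSZ, SSSZ))))))
  [12] S(S(S(add(S(add(SSZ, mul(Z, SSSZ))), mul(add(Z, Z), mul(SSZ, SSSZ))))))
  [13] S(S(S(S(add(add(SSZ, mul(Z, SSSZ)), mul(add(Z, Z), mul(SSZ, SSSZ)))))))
  [14] S(S(S(S(add(S(add(SZ, mul(Z, SSSZ))), mul(add(Z, Z), mul(SSZ, SSSZ)))))))
  [15] S(S(S(S(S(add(add(SZ, mul(Z, SSSZ)), mul(add(Z, Z), mul(SSZ, SSSZ))))))))
  [16] S(S(S(S(S(add(S(add(Z, mul(Z, SSSZ))), mul(add(Z, Z), mul(SSZ, SSSZ))))))))
  [17] S(S(S(S(S(S(add(add(Z, mul(Z, SSSZ)), mul(add(Z, Z), mul(SSZ, SSSZ)))))))))
  [18] S(S(S(S(S(S(add(mul(Z, SSSZ), mul(add(Z, Z), mul(SSZ, SSSZ)))))))))
  [19] S(S(S(S(S(S(add(Z, mul(add(Z, Z), mul(SSZ, SSSZ)))))))))
  [20] S(S(S(S(S(S(mul(add(Z, Z), mul(SSZ, SSSZ))))))))
  [21] S(S(S(S(S(S(mul(Z, mul(SSZ, SSSZ))))))))
  [22] S^6(Z)

Term B:
  start: mul(mul(SZ, SSZ), add(SSSZ, Z))
  [1] mul(add(SSZ, mul(Z, SSZ)), add(SSSZ, Z))
  [2] mul(S(add(SZ, mul(Z, SSZ))), add(SSSZ, Z))
  [3] add(add(SSSZ, Z), mul(add(SZ, mul(Z, SSZ)), add(SSSZ, Z)))
  [4] add(S(add(SSZ, Z)), mul(add(SZ, mul(Z, SSZ)), add(SSSZ, Z)))
  [5] S(add(add(SSZ, Z), mul(add(SZ, mul(Z, SSZ)), add(SSSZ, Z))))
  [6] S(add(S(add(SZ, Z)), mul(add(SZ, mul(Z, SSZ)), add(SSSZ, Z))))
  [7] S(S(add(add(SZ, Z), mul(add(SZ, mul(Z, SSZ)), add(SSSZ, Z)))))
  [8] S(S(add(S(add(Z, Z)), mul(add(SZ, mul(Z, SSZ)), add(SSSZ, Z)))))
  [9] S(S(S(add(add(Z, Z), mul(add(SZ, mul(Z, SSZ)), add(SSSZ, Z))))))
  [10] S(S(S(add(Z, mul(add(SZ, mul(Z, SSZ)), add(SSSZ, Z))))))
  [11] S(S(S(mul(add(SZ, mul(Z, SSZ)), add(SSSZ, Z)))))
  [12] S(S(S(mul(S(add(Z, mul(Z, SSZ))), add(SSSZ, Z)))))
  [13] S(S(S(add(add(SSSZ, Z), mul(add(Z, mul(Z, SSZ)), add(SSSZ, Z))))))
  [14] S(S(S(add(S(add(SSZ, Z)), mul(add(Z, mul(Z, SSZ)), add(SSSZ, Z))))))
  [15] S(S(S(S(add(add(SSZ, Z), mul(add(Z, mul(Z, SSZ)), add(SSSZ, Z)))))))
  [16] S(S(S(S(add(S(add(SZ, Z)), mul(add(Z, mul(Z, SSZ)), add(SSSZ, Z)))))))
  [17] S(S(S(S(S(add(add(SZ, Z), mul(add(Z, mul(Z, SSZ)), add(SSSZ, Z))))))))
  [18] S(S(S(S(S(add(S(add(Z, Z)), mul(add(Z, mul(Z, SSZ)), add(SSSZ, Z))))))))
  [19] S(S(S(S(S(S(add(add(Z, Z), mul(add(Z, mul(Z, SSZ)), add(SSSZ, Z)))))))))
  [20] S(S(S(S(S(S(add(Z, mul(add(Z, mul(Z, SSZ)), add(SSSZ, Z)))))))))
  [21] S(S(S(S(S(S(mul(add(Z, mul(Z, SSZ)), add(SSSZ, Z))))))))
  [22] S(S(S(S(S(S(mul(mul(Z, SSZ), add(SSSZ, Z))))))))
  [23] S(S(S(S(S(S(mul(Z, add(SSSZ, Z))))))))
  [24] S^6(Z)

Answer: SAME — A ⇓ S^6(Z), B ⇓ S^6(Z)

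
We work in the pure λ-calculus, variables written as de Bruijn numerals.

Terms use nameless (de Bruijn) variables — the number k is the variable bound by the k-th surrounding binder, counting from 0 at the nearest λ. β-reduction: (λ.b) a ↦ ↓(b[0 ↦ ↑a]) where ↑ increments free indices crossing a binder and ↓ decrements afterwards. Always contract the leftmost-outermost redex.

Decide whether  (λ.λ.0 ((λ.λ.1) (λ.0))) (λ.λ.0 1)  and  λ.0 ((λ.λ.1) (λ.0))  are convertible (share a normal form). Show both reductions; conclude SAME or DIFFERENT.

Answer: SAME — A ⇓ λ.0 (λ.λ.0), B ⇓ λ.0 (λ.λ.0)

Derivation:
Term A:
  start: (λ.λ.0 ((λ.λ.1) (λ.0))) (λ.λ.0 1)
  [1] λ.0 ((λ.λ.1) (λ.0))
  [2] λ.0 (λ.λ.0)

Term B:
  start: λ.0 ((λ.λ.1) (λ.0))
  [1] λ.0 (λ.λ.0)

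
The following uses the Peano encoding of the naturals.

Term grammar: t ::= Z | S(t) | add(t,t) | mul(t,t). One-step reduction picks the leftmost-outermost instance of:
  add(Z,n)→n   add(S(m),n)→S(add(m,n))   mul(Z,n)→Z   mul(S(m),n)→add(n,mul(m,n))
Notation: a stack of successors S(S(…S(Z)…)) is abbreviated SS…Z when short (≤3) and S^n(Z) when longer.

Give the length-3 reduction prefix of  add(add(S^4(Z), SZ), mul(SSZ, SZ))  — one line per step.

  start: add(add(S^4(Z), SZ), mul(SSZ, SZ))
  step 1: add(S(add(SSSZ, SZ)), mul(SSZ, SZ))
  step 2: S(add(add(SSSZ, SZ), mul(SSZ, SZ)))
  step 3: S(add(S(add(SSZ, SZ)), mul(SSZ, SZ)))

Answer: after 3 steps: S(add(S(add(SSZ, SZ)), mul(SSZ, SZ)))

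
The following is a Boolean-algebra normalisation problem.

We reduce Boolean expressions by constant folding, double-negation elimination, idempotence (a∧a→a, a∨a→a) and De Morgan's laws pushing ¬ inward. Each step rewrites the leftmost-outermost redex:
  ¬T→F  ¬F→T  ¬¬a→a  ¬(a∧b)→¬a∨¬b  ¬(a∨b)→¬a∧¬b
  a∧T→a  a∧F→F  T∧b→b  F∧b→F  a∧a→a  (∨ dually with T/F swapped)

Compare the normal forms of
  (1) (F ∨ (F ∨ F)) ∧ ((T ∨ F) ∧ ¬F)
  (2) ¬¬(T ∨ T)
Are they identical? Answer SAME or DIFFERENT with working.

Term A:
  start: (F ∨ (F ∨ F)) ∧ ((T ∨ F) ∧ ¬F)
  step 1: (F ∨ F) ∧ ((T ∨ F) ∧ ¬F)
  step 2: F ∧ ((T ∨ F) ∧ ¬F)
  step 3: F

Term B:
  start: ¬¬(T ∨ T)
  step 1: T ∨ T
  step 2: T

Answer: DIFFERENT — A ⇓ F, B ⇓ T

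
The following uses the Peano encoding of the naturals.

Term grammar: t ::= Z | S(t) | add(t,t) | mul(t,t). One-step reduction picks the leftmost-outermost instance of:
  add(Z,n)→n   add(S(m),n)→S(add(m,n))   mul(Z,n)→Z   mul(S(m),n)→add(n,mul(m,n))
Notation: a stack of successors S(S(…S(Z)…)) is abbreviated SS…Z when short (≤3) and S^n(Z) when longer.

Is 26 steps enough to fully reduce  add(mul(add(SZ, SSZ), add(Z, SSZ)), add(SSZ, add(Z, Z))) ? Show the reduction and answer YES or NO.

  start: add(mul(add(SZ, SSZ), add(Z, SSZ)), add(SSZ, add(Z, Z)))
  step 1: add(mul(S(add(Z, SSZ)), add(Z, SSZ)), add(SSZ, add(Z, Z)))
  step 2: add(add(add(Z, SSZ), mul(add(Z, SSZ), add(Z, SSZ))), add(SSZ, add(Z, Z)))
  step 3: add(add(SSZ, mul(add(Z, SSZ), add(Z, SSZ))), add(SSZ, add(Z, Z)))
  step 4: add(S(add(SZ, mul(add(Z, SSZ), add(Z, SSZ)))), add(SSZ, add(Z, Z)))
  step 5: S(add(add(SZ, mul(add(Z, SSZ), add(Z, SSZ))), add(SSZ, add(Z, Z))))
  step 6: S(add(S(add(Z, mul(add(Z, SSZ), add(Z, SSZ)))), add(SSZ, add(Z, Z))))
  step 7: S(S(add(add(Z, mul(add(Z, SSZ), add(Z, SSZ))), add(SSZ, add(Z, Z)))))
  step 8: S(S(add(mul(add(Z, SSZ), add(Z, SSZ)), add(SSZ, add(Z, Z)))))
  step 9: S(S(add(mul(SSZ, add(Z, SSZ)), add(SSZ, add(Z, Z)))))
  step 10: S(S(add(add(add(Z, SSZ), mul(SZ, add(Z, SSZ))), add(SSZ, add(Z, Z)))))
  step 11: S(S(add(add(SSZ, mul(SZ, add(Z, SSZ))), add(SSZ, add(Z, Z)))))
  step 12: S(S(add(S(add(SZ, mul(SZ, add(Z, SSZ)))), add(SSZ, add(Z, Z)))))
  step 13: S(S(S(add(add(SZ, mul(SZ, add(Z, SSZ))), add(SSZ, add(Z, Z))))))
  step 14: S(S(S(add(S(add(Z, mul(SZ, add(Z, SSZ)))), add(SSZ, add(Z, Z))))))
  step 15: S(S(S(S(add(add(Z, mul(SZ, add(Z, SSZ))), add(SSZ, add(Z, Z)))))))
  step 16: S(S(S(S(add(mul(SZ, add(Z, SSZ)), add(SSZ, add(Z, Z)))))))
  step 17: S(S(S(S(add(add(add(Z, SSZ), mul(Z, add(Z, SSZ))), add(SSZ, add(Z, Z)))))))
  step 18: S(S(S(S(add(add(SSZ, mul(Z, add(Z, SSZ))), add(SSZ, add(Z, Z)))))))
  step 19: S(S(S(S(add(S(add(SZ, mul(Z, add(Z, SSZ)))), add(SSZ, add(Z, Z)))))))
  step 20: S(S(S(S(S(add(add(SZ, mul(Z, add(Z, SSZ))), add(SSZ, add(Z, Z))))))))
  step 21: S(S(S(S(S(add(S(add(Z, mul(Z, add(Z, SSZ)))), add(SSZ, add(Z, Z))))))))
  step 22: S(S(S(S(S(S(add(add(Z, mul(Z, add(Z, SSZ))), add(SSZ, add(Z, Z)))))))))
  step 23: S(S(S(S(S(S(add(mul(Z, add(Z, SSZ)), add(SSZ, add(Z, Z)))))))))
  step 24: S(S(S(S(S(S(add(Z, add(SSZ, add(Z, Z)))))))))
  step 25: S(S(S(S(S(S(add(SSZ, add(Z, Z))))))))
  step 26: S(S(S(S(S(S(S(add(SZ, add(Z, Z)))))))))

Answer: NO — after 26 steps the term is S(S(S(S(S(S(S(add(SZ, add(Z, Z))))))))), not yet normal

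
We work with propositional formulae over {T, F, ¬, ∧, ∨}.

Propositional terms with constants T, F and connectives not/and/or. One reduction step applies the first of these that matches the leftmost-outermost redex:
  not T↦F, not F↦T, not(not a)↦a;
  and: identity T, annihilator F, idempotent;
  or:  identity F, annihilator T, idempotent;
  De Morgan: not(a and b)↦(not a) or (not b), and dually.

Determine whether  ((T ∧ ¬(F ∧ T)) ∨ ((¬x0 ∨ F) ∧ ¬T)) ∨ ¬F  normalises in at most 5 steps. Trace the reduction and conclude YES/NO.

  start: ((T ∧ ¬(F ∧ T)) ∨ ((¬x0 ∨ F) ∧ ¬T)) ∨ ¬F
  [1] (¬(F ∧ T) ∨ ((¬x0 ∨ F) ∧ ¬T)) ∨ ¬F
  [2] ((¬F ∨ ¬T) ∨ ((¬x0 ∨ F) ∧ ¬T)) ∨ ¬F
  [3] ((T ∨ ¬T) ∨ ((¬x0 ∨ F) ∧ ¬T)) ∨ ¬F
  [4] (T ∨ ((¬x0 ∨ F) ∧ ¬T)) ∨ ¬F
  [5] T ∨ ¬F

Answer: NO — after 5 steps the term is T ∨ ¬F, not yet normal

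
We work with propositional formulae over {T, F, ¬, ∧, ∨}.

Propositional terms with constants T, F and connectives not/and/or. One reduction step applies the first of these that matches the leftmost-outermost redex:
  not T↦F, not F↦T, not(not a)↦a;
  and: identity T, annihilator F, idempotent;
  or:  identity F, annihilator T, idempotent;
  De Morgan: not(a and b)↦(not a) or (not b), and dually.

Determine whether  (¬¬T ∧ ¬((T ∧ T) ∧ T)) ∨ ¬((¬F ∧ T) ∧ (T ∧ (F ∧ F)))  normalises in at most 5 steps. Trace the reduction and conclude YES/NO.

Answer: NO — after 5 steps the term is (¬T ∨ ¬T) ∨ ¬((¬F ∧ T) ∧ (T ∧ (F ∧ F))), not yet normal

Derivation:
  start: (¬¬T ∧ ¬((T ∧ T) ∧ T)) ∨ ¬((¬F ∧ T) ∧ (T ∧ (F ∧ F)))
  step 1: (T ∧ ¬((T ∧ T) ∧ T)) ∨ ¬((¬F ∧ T) ∧ (T ∧ (F ∧ F)))
  step 2: ¬((T ∧ T) ∧ T) ∨ ¬((¬F ∧ T) ∧ (T ∧ (F ∧ F)))
  step 3: (¬(T ∧ T) ∨ ¬T) ∨ ¬((¬F ∧ T) ∧ (T ∧ (F ∧ F)))
  step 4: ((¬T ∨ ¬T) ∨ ¬T) ∨ ¬((¬F ∧ T) ∧ (T ∧ (F ∧ F)))
  step 5: (¬T ∨ ¬T) ∨ ¬((¬F ∧ T) ∧ (T ∧ (F ∧ F)))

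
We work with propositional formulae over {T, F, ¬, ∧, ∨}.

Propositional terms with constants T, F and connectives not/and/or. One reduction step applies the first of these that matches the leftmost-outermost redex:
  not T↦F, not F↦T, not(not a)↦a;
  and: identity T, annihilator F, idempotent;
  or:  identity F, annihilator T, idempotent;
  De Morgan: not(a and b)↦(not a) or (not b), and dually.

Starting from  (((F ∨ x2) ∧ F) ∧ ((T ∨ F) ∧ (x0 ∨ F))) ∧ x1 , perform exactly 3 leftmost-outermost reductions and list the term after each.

  start: (((F ∨ x2) ∧ F) ∧ ((T ∨ F) ∧ (x0 ∨ F))) ∧ x1
  [1] (F ∧ ((T ∨ F) ∧ (x0 ∨ F))) ∧ x1
  [2] F ∧ x1
  [3] F

Answer: after 3 steps: F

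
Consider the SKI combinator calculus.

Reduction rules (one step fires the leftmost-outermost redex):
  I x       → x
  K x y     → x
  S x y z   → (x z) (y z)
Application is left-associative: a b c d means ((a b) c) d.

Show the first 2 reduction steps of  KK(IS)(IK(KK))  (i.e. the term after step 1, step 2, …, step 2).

  start: KK(IS)(IK(KK))
  [1] K(IK(KK))
  [2] K(K(KK))

Answer: after 2 steps: K(K(KK))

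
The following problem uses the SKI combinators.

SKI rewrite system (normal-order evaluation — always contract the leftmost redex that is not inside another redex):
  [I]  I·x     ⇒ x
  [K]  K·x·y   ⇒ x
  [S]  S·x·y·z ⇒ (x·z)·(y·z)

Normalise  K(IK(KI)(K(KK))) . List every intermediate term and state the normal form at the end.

Answer: normal form = K(KI)  (in 2 steps)

Reduction:
  start: K(IK(KI)(K(KK)))
  →1  K(K(KI)(K(KK)))
  →2  K(KI)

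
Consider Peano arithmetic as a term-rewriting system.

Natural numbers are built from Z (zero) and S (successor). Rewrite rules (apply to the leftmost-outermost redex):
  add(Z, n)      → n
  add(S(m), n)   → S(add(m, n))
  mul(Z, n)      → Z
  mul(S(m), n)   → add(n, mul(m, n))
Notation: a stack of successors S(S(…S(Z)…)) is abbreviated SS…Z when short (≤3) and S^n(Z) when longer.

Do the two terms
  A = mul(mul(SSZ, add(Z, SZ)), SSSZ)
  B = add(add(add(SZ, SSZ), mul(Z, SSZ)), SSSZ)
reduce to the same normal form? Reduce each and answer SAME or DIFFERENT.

Term A:
  start: mul(mul(SSZ, add(Z, SZ)), SSSZ)
  →1  mul(add(add(Z, SZ), mul(SZ, add(Z, SZ))), SSSZ)
  →2  mul(add(SZ, mul(SZ, add(Z, SZ))), SSSZ)
  →3  mul(S(add(Z, mul(SZ, add(Z, SZ)))), SSSZ)
  →4  add(SSSZ, mul(add(Z, mul(SZ, add(Z, SZ))), SSSZ))
  →5  S(add(SSZ, mul(add(Z, mul(SZ, add(Z, SZ))), SSSZ)))
  →6  S(S(add(SZ, mul(add(Z, mul(SZ, add(Z, SZ))), SSSZ))))
  →7  S(S(S(add(Z, mul(add(Z, mul(SZ, add(Z, SZ))), SSSZ)))))
  →8  S(S(S(mul(add(Z, mul(SZ, add(Z, SZ))), SSSZ))))
  →9  S(S(S(mul(mul(SZ, add(Z, SZ)), SSSZ))))
  →10  S(S(S(mul(add(add(Z, SZ), mul(Z, add(Z, SZ))), SSSZ))))
  →11  S(S(S(mul(add(SZ, mul(Z, add(Z, SZ))), SSSZ))))
  →12  S(S(S(mul(S(add(Z, mul(Z, add(Z, SZ)))), SSSZ))))
  →13  S(S(S(add(SSSZ, mul(add(Z, mul(Z, add(Z, SZ))), SSSZ)))))
  →14  S(S(S(S(add(SSZ, mul(add(Z, mul(Z, add(Z, SZ))), SSSZ))))))
  →15  S(S(S(S(S(add(SZ, mul(add(Z, mul(Z, add(Z, SZ))), SSSZ)))))))
  →16  S(S(S(S(S(S(add(Z, mul(add(Z, mul(Z, add(Z, SZ))), SSSZ))))))))
  →17  S(S(S(S(S(S(mul(add(Z, mul(Z, add(Z, SZ))), SSSZ)))))))
  →18  S(S(S(S(S(S(mul(mul(Z, add(Z, SZ)), SSSZ)))))))
  →19  S(S(S(S(S(S(mul(Z, SSSZ)))))))
  →20  S^6(Z)

Term B:
  start: add(add(add(SZ, SSZ), mul(Z, SSZ)), SSSZ)
  →1  add(add(S(add(Z, SSZ)), mul(Z, SSZ)), SSSZ)
  →2  add(S(add(add(Z, SSZ), mul(Z, SSZ))), SSSZ)
  →3  S(add(add(add(Z, SSZ), mul(Z, SSZ)), SSSZ))
  →4  S(add(add(SSZ, mul(Z, SSZ)), SSSZ))
  →5  S(add(S(add(SZ, mul(Z, SSZ))), SSSZ))
  →6  S(S(add(add(SZ, mul(Z, SSZ)), SSSZ)))
  →7  S(S(add(S(add(Z, mul(Z, SSZ))), SSSZ)))
  →8  S(S(S(add(add(Z, mul(Z, SSZ)), SSSZ))))
  →9  S(S(S(add(mul(Z, SSZ), SSSZ))))
  →10  S(S(S(add(Z, SSSZ))))
  →11  S^6(Z)

Answer: SAME — A ⇓ S^6(Z), B ⇓ S^6(Z)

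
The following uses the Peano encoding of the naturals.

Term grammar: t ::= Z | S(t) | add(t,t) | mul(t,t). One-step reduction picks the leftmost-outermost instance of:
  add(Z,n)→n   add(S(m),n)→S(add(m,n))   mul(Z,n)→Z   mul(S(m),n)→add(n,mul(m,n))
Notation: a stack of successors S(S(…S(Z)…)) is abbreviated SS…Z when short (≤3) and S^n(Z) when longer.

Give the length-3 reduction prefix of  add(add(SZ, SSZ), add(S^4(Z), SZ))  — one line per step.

  start: add(add(SZ, SSZ), add(S^4(Z), SZ))
  [1] add(S(add(Z, SSZ)), add(S^4(Z), SZ))
  [2] S(add(add(Z, SSZ), add(S^4(Z), SZ)))
  [3] S(add(SSZ, add(S^4(Z), SZ)))

Answer: after 3 steps: S(add(SSZ, add(S^4(Z), SZ)))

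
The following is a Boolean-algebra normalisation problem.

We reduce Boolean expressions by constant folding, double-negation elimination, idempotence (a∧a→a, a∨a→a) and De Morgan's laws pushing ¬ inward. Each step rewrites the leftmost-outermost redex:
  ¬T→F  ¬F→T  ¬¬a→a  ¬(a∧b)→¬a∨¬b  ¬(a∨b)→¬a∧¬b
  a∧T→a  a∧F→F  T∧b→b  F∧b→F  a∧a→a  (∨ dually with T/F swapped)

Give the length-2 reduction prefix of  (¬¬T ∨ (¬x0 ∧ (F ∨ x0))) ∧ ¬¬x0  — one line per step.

Answer: after 2 steps: T ∧ ¬¬x0

Reduction:
  start: (¬¬T ∨ (¬x0 ∧ (F ∨ x0))) ∧ ¬¬x0
  →1  (T ∨ (¬x0 ∧ (F ∨ x0))) ∧ ¬¬x0
  →2  T ∧ ¬¬x0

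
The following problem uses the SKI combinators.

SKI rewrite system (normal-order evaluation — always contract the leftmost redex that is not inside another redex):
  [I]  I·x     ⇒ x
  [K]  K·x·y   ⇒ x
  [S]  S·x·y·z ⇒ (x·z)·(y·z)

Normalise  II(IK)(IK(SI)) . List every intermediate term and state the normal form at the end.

  start: II(IK)(IK(SI))
  [1] I(IK)(IK(SI))
  [2] IK(IK(SI))
  [3] K(IK(SI))
  [4] K(K(SI))

Answer: normal form = K(K(SI))  (in 4 steps)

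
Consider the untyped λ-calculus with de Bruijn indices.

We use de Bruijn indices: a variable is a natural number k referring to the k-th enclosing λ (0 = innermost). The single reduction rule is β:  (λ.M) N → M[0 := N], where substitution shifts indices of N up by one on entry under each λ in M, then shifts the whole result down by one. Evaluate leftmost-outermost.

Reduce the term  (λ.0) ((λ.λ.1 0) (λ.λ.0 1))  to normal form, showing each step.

Answer: normal form = λ.λ.0 1  (in 3 steps)

Working:
  start: (λ.0) ((λ.λ.1 0) (λ.λ.0 1))
  [1] (λ.λ.1 0) (λ.λ.0 1)
  [2] λ.(λ.λ.0 1) 0
  [3] λ.λ.0 1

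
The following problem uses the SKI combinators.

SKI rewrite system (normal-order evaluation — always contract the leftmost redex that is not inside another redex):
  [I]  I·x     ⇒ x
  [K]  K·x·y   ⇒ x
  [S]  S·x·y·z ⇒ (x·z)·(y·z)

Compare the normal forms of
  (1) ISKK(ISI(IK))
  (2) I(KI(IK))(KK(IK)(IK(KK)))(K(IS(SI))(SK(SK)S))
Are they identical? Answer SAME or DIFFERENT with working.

Answer: DIFFERENT — A ⇓ SIK, B ⇓ K(KK)

Reduction:
Term A:
  start: ISKK(ISI(IK))
  [1] SKK(ISI(IK))
  [2] K(ISI(IK))(K(ISI(IK)))
  [3] ISI(IK)
  [4] SI(IK)
  [5] SIK

Term B:
  start: I(KI(IK))(KK(IK)(IK(KK)))(K(IS(SI))(SK(SK)S))
  [1] KI(IK)(KK(IK)(IK(KK)))(K(IS(SI))(SK(SK)S))
  [2] I(KK(IK)(IK(KK)))(K(IS(SI))(SK(SK)S))
  [3] KK(IK)(IK(KK))(K(IS(SI))(SK(SK)S))
  [4] K(IK(KK))(K(IS(SI))(SK(SK)S))
  [5] IK(KK)
  [6] K(KK)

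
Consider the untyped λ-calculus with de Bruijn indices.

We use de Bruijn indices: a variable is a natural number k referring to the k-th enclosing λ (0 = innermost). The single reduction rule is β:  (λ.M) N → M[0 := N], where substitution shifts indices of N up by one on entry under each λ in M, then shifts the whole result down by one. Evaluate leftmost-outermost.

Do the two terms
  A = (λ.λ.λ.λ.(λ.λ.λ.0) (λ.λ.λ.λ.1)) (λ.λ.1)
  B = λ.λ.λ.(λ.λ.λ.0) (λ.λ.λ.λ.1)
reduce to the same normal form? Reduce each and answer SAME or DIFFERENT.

Term A:
  start: (λ.λ.λ.λ.(λ.λ.λ.0) (λ.λ.λ.λ.1)) (λ.λ.1)
  step 1: λ.λ.λ.(λ.λ.λ.0) (λ.λ.λ.λ.1)
  step 2: λ.λ.λ.λ.λ.0

Term B:
  start: λ.λ.λ.(λ.λ.λ.0) (λ.λ.λ.λ.1)
  step 1: λ.λ.λ.λ.λ.0

Answer: SAME — A ⇓ λ.λ.λ.λ.λ.0, B ⇓ λ.λ.λ.λ.λ.0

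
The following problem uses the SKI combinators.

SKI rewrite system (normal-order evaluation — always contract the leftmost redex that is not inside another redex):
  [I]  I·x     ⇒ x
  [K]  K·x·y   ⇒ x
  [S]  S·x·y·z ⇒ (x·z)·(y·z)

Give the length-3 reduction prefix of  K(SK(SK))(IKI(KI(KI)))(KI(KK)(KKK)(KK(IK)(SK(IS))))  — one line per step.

Answer: after 3 steps: KI(KK)(KKK)(KK(IK)(SK(IS)))

Working:
  start: K(SK(SK))(IKI(KI(KI)))(KI(KK)(KKK)(KK(IK)(SK(IS))))
  step 1: SK(SK)(KI(KK)(KKK)(KK(IK)(SK(IS))))
  step 2: K(KI(KK)(KKK)(KK(IK)(SK(IS))))(SK(KI(KK)(KKK)(KK(IK)(SK(IS)))))
  step 3: KI(KK)(KKK)(KK(IK)(SK(IS)))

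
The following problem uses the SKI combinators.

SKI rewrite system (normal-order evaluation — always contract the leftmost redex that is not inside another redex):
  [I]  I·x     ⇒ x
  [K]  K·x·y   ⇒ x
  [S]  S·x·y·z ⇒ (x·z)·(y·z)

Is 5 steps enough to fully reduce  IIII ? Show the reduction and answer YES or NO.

  start: IIII
  →1  III
  →2  II
  →3  I

Answer: YES — reaches normal form I in 3 ≤ 5 steps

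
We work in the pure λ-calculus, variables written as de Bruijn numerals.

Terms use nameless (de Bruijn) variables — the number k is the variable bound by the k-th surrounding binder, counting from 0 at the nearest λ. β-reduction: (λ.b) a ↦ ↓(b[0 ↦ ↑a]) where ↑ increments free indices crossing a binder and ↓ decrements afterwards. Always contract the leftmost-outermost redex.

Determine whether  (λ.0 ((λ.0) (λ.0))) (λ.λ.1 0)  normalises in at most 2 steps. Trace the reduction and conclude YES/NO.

  start: (λ.0 ((λ.0) (λ.0))) (λ.λ.1 0)
  →1  (λ.λ.1 0) ((λ.0) (λ.0))
  →2  λ.(λ.0) (λ.0) 0

Answer: NO — after 2 steps the term is λ.(λ.0) (λ.0) 0, not yet normal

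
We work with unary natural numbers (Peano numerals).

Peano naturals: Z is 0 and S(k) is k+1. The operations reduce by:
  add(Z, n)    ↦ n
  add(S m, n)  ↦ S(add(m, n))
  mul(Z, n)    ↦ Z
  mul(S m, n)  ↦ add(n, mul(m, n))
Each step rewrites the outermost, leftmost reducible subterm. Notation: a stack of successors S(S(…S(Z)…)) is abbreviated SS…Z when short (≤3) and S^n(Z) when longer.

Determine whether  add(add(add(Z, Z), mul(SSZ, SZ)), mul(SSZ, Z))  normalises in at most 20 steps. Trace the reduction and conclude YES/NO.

  start: add(add(add(Z, Z), mul(SSZ, SZ)), mul(SSZ, Z))
  step 1: add(add(Z, mul(SSZ, SZ)), mul(SSZ, Z))
  step 2: add(mul(SSZ, SZ), mul(SSZ, Z))
  step 3: add(add(SZ, mul(SZ, SZ)), mul(SSZ, Z))
  step 4: add(S(add(Z, mul(SZ, SZ))), mul(SSZ, Z))
  step 5: S(add(add(Z, mul(SZ, SZ)), mul(SSZ, Z)))
  step 6: S(add(mul(SZ, SZ), mul(SSZ, Z)))
  step 7: S(add(add(SZ, mul(Z, SZ)), mul(SSZ, Z)))
  step 8: S(add(S(add(Z, mul(Z, SZ))), mul(SSZ, Z)))
  step 9: S(S(add(add(Z, mul(Z, SZ)), mul(SSZ, Z))))
  step 10: S(S(add(mul(Z, SZ), mul(SSZ, Z))))
  step 11: S(S(add(Z, mul(SSZ, Z))))
  step 12: S(S(mul(SSZ, Z)))
  step 13: S(S(add(Z, mul(SZ, Z))))
  step 14: S(S(mul(SZ, Z)))
  step 15: S(S(add(Z, mul(Z, Z))))
  step 16: S(S(mul(Z, Z)))
  step 17: SSZ

Answer: YES — reaches normal form SSZ in 17 ≤ 20 steps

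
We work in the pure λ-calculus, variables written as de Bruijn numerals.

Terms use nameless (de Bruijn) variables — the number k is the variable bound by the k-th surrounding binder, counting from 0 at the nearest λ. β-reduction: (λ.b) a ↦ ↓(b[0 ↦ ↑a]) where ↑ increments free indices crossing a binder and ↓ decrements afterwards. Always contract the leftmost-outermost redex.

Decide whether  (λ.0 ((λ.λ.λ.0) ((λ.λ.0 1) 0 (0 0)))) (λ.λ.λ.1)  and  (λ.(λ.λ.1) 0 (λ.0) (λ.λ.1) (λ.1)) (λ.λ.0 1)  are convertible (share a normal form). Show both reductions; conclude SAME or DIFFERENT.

Term A:
  start: (λ.0 ((λ.λ.λ.0) ((λ.λ.0 1) 0 (0 0)))) (λ.λ.λ.1)
  [1] (λ.λ.λ.1) ((λ.λ.λ.0) ((λ.λ.0 1) (λ.λ.λ.1) ((λ.λ.λ.1) (λ.λ.λ.1))))
  [2] λ.λ.1

Term B:
  start: (λ.(λ.λ.1) 0 (λ.0) (λ.λ.1) (λ.1)) (λ.λ.0 1)
  [1] (λ.λ.1) (λ.λ.0 1) (λ.0) (λ.λ.1) (λ.λ.λ.0 1)
  [2] (λ.λ.λ.0 1) (λ.0) (λ.λ.1) (λ.λ.λ.0 1)
  [3] (λ.λ.0 1) (λ.λ.1) (λ.λ.λ.0 1)
  [4] (λ.0 (λ.λ.1)) (λ.λ.λ.0 1)
  [5] (λ.λ.λ.0 1) (λ.λ.1)
  [6] λ.λ.0 1

Answer: DIFFERENT — A ⇓ λ.λ.1, B ⇓ λ.λ.0 1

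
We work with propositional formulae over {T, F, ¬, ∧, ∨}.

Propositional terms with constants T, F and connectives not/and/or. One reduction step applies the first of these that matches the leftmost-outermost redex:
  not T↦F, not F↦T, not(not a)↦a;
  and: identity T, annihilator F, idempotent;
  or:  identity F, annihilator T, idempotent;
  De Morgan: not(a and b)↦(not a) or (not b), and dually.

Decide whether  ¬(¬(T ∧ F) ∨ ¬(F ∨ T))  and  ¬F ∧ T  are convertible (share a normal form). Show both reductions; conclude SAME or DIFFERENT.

Answer: DIFFERENT — A ⇓ F, B ⇓ T

Derivation:
Term A:
  start: ¬(¬(T ∧ F) ∨ ¬(F ∨ T))
  [1] ¬¬(T ∧ F) ∧ ¬¬(F ∨ T)
  [2] (T ∧ F) ∧ ¬¬(F ∨ T)
  [3] F ∧ ¬¬(F ∨ T)
  [4] F

Term B:
  start: ¬F ∧ T
  [1] ¬F
  [2] T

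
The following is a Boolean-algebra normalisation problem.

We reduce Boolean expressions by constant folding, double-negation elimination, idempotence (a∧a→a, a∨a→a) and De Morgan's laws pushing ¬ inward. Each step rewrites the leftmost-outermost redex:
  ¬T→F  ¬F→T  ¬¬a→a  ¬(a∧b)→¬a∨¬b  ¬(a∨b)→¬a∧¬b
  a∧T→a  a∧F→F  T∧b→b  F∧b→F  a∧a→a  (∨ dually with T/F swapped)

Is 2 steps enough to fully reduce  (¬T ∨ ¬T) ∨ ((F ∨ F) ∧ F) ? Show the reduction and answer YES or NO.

Answer: NO — after 2 steps the term is F ∨ ((F ∨ F) ∧ F), not yet normal

Reduction:
  start: (¬T ∨ ¬T) ∨ ((F ∨ F) ∧ F)
  [1] ¬T ∨ ((F ∨ F) ∧ F)
  [2] F ∨ ((F ∨ F) ∧ F)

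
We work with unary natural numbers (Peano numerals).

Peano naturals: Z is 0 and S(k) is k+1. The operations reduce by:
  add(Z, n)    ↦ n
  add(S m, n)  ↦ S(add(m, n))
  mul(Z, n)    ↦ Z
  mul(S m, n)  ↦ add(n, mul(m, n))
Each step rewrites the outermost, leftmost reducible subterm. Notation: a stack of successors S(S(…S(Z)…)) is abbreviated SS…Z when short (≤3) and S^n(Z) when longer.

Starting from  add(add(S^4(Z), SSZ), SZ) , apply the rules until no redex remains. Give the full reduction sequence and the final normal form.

  start: add(add(S^4(Z), SSZ), SZ)
  step 1: add(S(add(SSSZ, SSZ)), SZ)
  step 2: S(add(add(SSSZ, SSZ), SZ))
  step 3: S(add(S(add(SSZ, SSZ)), SZ))
  step 4: S(S(add(add(SSZ, SSZ), SZ)))
  step 5: S(S(add(S(add(SZ, SSZ)), SZ)))
  step 6: S(S(S(add(add(SZ, SSZ), SZ))))
  step 7: S(S(S(add(S(add(Z, SSZ)), SZ))))
  step 8: S(S(S(S(add(add(Z, SSZ), SZ)))))
  step 9: S(S(S(S(add(SSZ, SZ)))))
  step 10: S(S(S(S(S(add(SZ, SZ))))))
  step 11: S(S(S(S(S(S(add(Z, SZ)))))))
  step 12: S^7(Z)

Answer: normal form = S^7(Z)  (in 12 steps)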